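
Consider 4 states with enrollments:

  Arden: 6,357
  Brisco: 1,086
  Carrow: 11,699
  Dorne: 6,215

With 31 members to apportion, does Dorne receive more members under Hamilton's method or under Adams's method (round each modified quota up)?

Hamilton

Hamilton: Arden 8, Brisco 1, Carrow 14, Dorne 8.
Adams: Arden 8, Brisco 2, Carrow 14, Dorne 7.
Dorne gets 8 under Hamilton and 7 under Adams.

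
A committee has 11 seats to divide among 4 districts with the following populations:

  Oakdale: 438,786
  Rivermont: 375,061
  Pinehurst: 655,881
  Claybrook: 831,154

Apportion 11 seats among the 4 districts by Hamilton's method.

Total 2300882; standard divisor 2300882/11 ≈ 209171.091.
Standard quotas: Oakdale 2.0977, Rivermont 1.7931, Pinehurst 3.1356, Claybrook 3.9736.
Lower quotas: Oakdale 2, Rivermont 1, Pinehurst 3, Claybrook 3 (sum 9, leaving 2 seats).
Remainders in descending order: Claybrook 0.9736, Rivermont 0.7931, Pinehurst 0.1356, Oakdale 0.0977.
The surplus seats go to Claybrook, Rivermont.

Oakdale=2; Rivermont=2; Pinehurst=3; Claybrook=4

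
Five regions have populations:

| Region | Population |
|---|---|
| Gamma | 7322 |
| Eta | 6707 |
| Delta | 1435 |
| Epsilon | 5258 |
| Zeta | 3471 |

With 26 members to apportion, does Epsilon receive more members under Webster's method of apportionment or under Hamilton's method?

Webster: Gamma 8, Eta 7, Delta 2, Epsilon 5, Zeta 4.
Hamilton: Gamma 8, Eta 7, Delta 1, Epsilon 6, Zeta 4.
Epsilon gets 5 under Webster and 6 under Hamilton.

Hamilton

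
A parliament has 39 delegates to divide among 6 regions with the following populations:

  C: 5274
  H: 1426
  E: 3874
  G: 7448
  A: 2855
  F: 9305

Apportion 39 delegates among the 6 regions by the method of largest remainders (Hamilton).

The standard divisor is 30182/39 ≈ 773.897.
Standard quotas: C 6.8149, H 1.8426, E 5.0058, G 9.6240, A 3.6891, F 12.0236.
Lower quotas: C 6, H 1, E 5, G 9, A 3, F 12 (sum 36, leaving 3 seats).
Remainders in descending order: H 0.8426, C 0.8149, A 0.6891, G 0.6240, F 0.0236, E 0.0058.
Largest remainders: H, C, A receive the extra seats.

C: 7; H: 2; E: 5; G: 9; A: 4; F: 12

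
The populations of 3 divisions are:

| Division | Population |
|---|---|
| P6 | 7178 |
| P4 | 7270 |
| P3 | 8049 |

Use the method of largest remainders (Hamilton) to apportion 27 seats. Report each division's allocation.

P6=8, P4=9, P3=10

Total 22497; standard divisor 22497/27 ≈ 833.222.
Standard quotas: P6 8.6147, P4 8.7252, P3 9.6601.
Lower quotas: P6 8, P4 8, P3 9 (sum 25, leaving 2 seats).
Remainders in descending order: P4 0.7252, P3 0.6601, P6 0.6147.
The surplus seats go to P4, P3.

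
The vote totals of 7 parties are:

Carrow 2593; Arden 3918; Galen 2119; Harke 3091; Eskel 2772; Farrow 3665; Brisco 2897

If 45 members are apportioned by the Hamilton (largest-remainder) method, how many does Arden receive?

Standard divisor: 21055 ÷ 45 ≈ 467.889.
Standard quotas: Carrow 5.542, Arden 8.374, Galen 4.529, Harke 6.606, Eskel 5.924, Farrow 7.833, Brisco 6.192.
Lower quotas: Carrow 5, Arden 8, Galen 4, Harke 6, Eskel 5, Farrow 7, Brisco 6 (sum 41, leaving 4 seats).
Remainders in descending order: Eskel 0.924, Farrow 0.833, Harke 0.606, Carrow 0.542, Galen 0.529, Arden 0.374, Brisco 0.192.
The surplus seats go to Eskel, Farrow, Harke, Carrow.
Arden receives 8.

8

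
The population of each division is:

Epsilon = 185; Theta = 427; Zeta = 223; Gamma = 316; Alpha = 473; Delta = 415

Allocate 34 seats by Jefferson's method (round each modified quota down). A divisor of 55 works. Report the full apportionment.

With modified divisor 55: modified quotas Epsilon 3.364, Theta 7.764, Zeta 4.055, Gamma 5.745, Alpha 8.600, Delta 7.545.
Rounding down: Epsilon 3, Theta 7, Zeta 4, Gamma 5, Alpha 8, Delta 7 (total 34).

Epsilon 3, Theta 7, Zeta 4, Gamma 5, Alpha 8, Delta 7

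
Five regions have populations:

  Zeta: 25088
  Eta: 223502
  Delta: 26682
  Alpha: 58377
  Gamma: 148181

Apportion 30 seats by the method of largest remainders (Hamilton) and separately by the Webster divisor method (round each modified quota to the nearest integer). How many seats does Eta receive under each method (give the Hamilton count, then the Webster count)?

Hamilton: Zeta 1, Eta 14, Delta 2, Alpha 4, Gamma 9.
Webster: Zeta 2, Eta 13, Delta 2, Alpha 4, Gamma 9.
Eta gets 14 under Hamilton and 13 under Webster.

14 and 13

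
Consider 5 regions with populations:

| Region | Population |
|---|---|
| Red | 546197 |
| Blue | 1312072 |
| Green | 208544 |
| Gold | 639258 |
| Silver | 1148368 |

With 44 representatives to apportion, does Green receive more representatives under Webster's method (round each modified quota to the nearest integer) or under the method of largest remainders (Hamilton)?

Webster: Red 6, Blue 15, Green 2, Gold 8, Silver 13.
Hamilton: Red 6, Blue 15, Green 3, Gold 7, Silver 13.
Green gets 2 under Webster and 3 under Hamilton.

Hamilton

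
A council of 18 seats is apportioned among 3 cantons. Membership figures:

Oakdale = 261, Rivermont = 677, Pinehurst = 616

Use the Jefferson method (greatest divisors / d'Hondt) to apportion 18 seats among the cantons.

Oakdale=3; Rivermont=8; Pinehurst=7

Standard divisor 1554/18 ≈ 86.333; standard quotas: Oakdale 3.023, Rivermont 7.842, Pinehurst 7.135.
Rounding down gives 3, 7, 7 = 17 seats, so the divisor must be adjusted.
With modified divisor 80: modified quotas Oakdale 3.263, Rivermont 8.463, Pinehurst 7.700.
Rounding down: Oakdale 3, Rivermont 8, Pinehurst 7 (total 18).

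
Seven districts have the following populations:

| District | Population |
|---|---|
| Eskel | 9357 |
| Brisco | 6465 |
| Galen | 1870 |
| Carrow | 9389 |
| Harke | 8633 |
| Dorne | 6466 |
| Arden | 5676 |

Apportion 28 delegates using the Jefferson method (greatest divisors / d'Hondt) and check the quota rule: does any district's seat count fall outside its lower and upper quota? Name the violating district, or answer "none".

none

Standard quotas: Eskel 5.475, Brisco 3.783, Galen 1.094, Carrow 5.493, Harke 5.051, Dorne 3.783, Arden 3.321.
Jefferson allocation: Eskel 5, Brisco 4, Galen 1, Carrow 6, Harke 5, Dorne 4, Arden 3.
Every allocation lies between the lower and upper quota.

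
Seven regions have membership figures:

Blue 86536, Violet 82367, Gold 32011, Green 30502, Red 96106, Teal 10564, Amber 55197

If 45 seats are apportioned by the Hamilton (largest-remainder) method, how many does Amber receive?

Standard divisor: 393283 ÷ 45 ≈ 8739.622.
Standard quotas: Blue 9.9016, Violet 9.4245, Gold 3.6627, Green 3.4901, Red 10.9966, Teal 1.2087, Amber 6.3157.
Lower quotas: Blue 9, Violet 9, Gold 3, Green 3, Red 10, Teal 1, Amber 6 (sum 41, leaving 4 seats).
Remainders in descending order: Red 0.9966, Blue 0.9016, Gold 0.6627, Green 0.4901, Violet 0.4245, Amber 0.3157, Teal 0.2087.
The surplus seats go to Red, Blue, Gold, Green.
Amber receives 6.

6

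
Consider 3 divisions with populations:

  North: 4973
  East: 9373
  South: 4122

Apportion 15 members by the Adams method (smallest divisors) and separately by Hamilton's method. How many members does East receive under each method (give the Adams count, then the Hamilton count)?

Adams: North 4, East 7, South 4.
Hamilton: North 4, East 8, South 3.
East gets 7 under Adams and 8 under Hamilton.

7 and 8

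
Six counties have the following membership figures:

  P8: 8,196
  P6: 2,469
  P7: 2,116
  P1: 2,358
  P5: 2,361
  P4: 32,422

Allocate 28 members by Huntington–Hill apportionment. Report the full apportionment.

With divisor 1750: modified quotas P8 4.683, P6 1.411, P7 1.209, P1 1.347, P5 1.349, P4 18.527.
Geometric-mean thresholds: P8 √(4·5)=4.472, P6 √(1·2)=1.414, P7 √(1·2)=1.414, P1 √(1·2)=1.414, P5 √(1·2)=1.414, P4 √(18·19)=18.493.
Each quota rounded against its threshold gives P8 5, P6 1, P7 1, P1 1, P5 1, P4 19 (total 28).

P8 5; P6 1; P7 1; P1 1; P5 1; P4 19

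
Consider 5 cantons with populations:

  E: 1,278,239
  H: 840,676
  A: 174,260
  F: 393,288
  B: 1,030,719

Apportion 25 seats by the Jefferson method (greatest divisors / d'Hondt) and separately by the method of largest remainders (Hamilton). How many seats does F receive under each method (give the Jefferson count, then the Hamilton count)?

Jefferson: E 9, H 6, A 1, F 2, B 7.
Hamilton: E 8, H 6, A 1, F 3, B 7.
F gets 2 under Jefferson and 3 under Hamilton.

2 and 3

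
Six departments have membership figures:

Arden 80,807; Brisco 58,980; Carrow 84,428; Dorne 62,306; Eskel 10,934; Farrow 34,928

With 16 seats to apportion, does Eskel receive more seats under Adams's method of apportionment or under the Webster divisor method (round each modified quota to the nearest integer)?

Adams

Adams: Arden 3, Brisco 3, Carrow 4, Dorne 3, Eskel 1, Farrow 2.
Webster: Arden 4, Brisco 3, Carrow 4, Dorne 3, Eskel 0, Farrow 2.
Eskel gets 1 under Adams and 0 under Webster.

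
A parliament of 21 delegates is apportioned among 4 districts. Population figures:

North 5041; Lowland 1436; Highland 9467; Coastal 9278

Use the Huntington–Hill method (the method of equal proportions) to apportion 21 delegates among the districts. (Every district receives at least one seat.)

With divisor 1184: modified quotas North 4.258, Lowland 1.213, Highland 7.996, Coastal 7.836.
Geometric-mean thresholds: North √(4·5)=4.472, Lowland √(1·2)=1.414, Highland √(7·8)=7.483, Coastal √(7·8)=7.483.
Each quota rounded against its threshold gives North 4, Lowland 1, Highland 8, Coastal 8 (total 21).

North: 4; Lowland: 1; Highland: 8; Coastal: 8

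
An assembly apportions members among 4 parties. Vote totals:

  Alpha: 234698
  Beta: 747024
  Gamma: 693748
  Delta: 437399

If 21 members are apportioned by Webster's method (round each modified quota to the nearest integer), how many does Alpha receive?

Standard divisor 2112869/21 ≈ 100612.81; standard quotas: Alpha 2.333, Beta 7.425, Gamma 6.895, Delta 4.347.
Rounding to the nearest integer gives 2, 7, 7, 4 = 20 seats, so the divisor must be adjusted.
With modified divisor 98400: modified quotas Alpha 2.385, Beta 7.592, Gamma 7.050, Delta 4.445.
Rounding to the nearest integer: Alpha 2, Beta 8, Gamma 7, Delta 4 (total 21).
Alpha receives 2.

2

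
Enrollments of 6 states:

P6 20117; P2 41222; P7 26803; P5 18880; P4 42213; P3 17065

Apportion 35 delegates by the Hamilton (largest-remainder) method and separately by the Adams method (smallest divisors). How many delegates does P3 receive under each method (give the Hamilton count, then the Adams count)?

Hamilton: P6 4, P2 9, P7 6, P5 4, P4 9, P3 3.
Adams: P6 4, P2 8, P7 6, P5 4, P4 9, P3 4.
P3 gets 3 under Hamilton and 4 under Adams.

3 and 4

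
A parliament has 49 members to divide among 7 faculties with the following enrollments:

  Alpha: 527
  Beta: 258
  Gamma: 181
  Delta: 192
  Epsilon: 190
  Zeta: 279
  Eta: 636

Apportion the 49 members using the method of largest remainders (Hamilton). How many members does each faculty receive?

Alpha 11, Beta 6, Gamma 4, Delta 4, Epsilon 4, Zeta 6, Eta 14

Standard divisor: 2263 ÷ 49 ≈ 46.184.
Standard quotas: Alpha 11.411, Beta 5.586, Gamma 3.919, Delta 4.157, Epsilon 4.114, Zeta 6.041, Eta 13.771.
Lower quotas: Alpha 11, Beta 5, Gamma 3, Delta 4, Epsilon 4, Zeta 6, Eta 13 (sum 46, leaving 3 seats).
Remainders in descending order: Gamma 0.919, Eta 0.771, Beta 0.586, Alpha 0.411, Delta 0.157, Epsilon 0.114, Zeta 0.041.
Largest remainders: Gamma, Eta, Beta receive the extra seats.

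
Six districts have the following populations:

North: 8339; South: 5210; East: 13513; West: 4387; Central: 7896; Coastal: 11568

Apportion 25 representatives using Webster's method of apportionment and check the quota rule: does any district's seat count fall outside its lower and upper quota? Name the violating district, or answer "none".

none

Standard quotas: North 4.095, South 2.558, East 6.635, West 2.154, Central 3.877, Coastal 5.680.
Webster allocation: North 4, South 3, East 6, West 2, Central 4, Coastal 6.
Every allocation lies between the lower and upper quota.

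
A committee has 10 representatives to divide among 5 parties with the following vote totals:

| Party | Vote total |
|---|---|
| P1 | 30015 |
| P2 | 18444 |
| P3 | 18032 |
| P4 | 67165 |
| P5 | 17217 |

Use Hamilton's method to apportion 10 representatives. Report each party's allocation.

Total 150873; standard divisor 150873/10 ≈ 15087.3.
Standard quotas: P1 1.9894, P2 1.2225, P3 1.1952, P4 4.4518, P5 1.1412.
Lower quotas: P1 1, P2 1, P3 1, P4 4, P5 1 (sum 8, leaving 2 seats).
Remainders in descending order: P1 0.9894, P4 0.4518, P2 0.2225, P3 0.1952, P5 0.1412.
Largest remainders: P1, P4 receive the extra seats.

P1: 2; P2: 1; P3: 1; P4: 5; P5: 1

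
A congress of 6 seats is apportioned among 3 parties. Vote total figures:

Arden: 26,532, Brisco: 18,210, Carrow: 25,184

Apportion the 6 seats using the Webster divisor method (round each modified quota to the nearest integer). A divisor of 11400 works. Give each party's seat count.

With modified divisor 11400: modified quotas Arden 2.327, Brisco 1.597, Carrow 2.209.
Rounding to the nearest integer: Arden 2, Brisco 2, Carrow 2 (total 6).

Arden=2, Brisco=2, Carrow=2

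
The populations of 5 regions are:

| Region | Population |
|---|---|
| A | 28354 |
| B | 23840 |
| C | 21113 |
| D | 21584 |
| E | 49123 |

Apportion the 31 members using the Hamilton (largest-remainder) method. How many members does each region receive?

A: 6; B: 5; C: 4; D: 5; E: 11

The standard divisor is 144014/31 ≈ 4645.613.
Standard quotas: A 6.1034, B 5.1317, C 4.5447, D 4.6461, E 10.5741.
Lower quotas: A 6, B 5, C 4, D 4, E 10 (sum 29, leaving 2 seats).
Remainders in descending order: D 0.6461, E 0.5741, C 0.5447, B 0.1317, A 0.1034.
Largest remainders: D, E receive the extra seats.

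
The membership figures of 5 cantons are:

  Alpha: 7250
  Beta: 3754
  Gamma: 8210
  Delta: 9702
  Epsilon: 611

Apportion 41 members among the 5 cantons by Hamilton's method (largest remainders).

Alpha 10, Beta 5, Gamma 11, Delta 14, Epsilon 1

Standard divisor: 29527 ÷ 41 ≈ 720.171.
Standard quotas: Alpha 10.0671, Beta 5.2127, Gamma 11.4001, Delta 13.4718, Epsilon 0.8484.
Lower quotas: Alpha 10, Beta 5, Gamma 11, Delta 13, Epsilon 0 (sum 39, leaving 2 seats).
Remainders in descending order: Epsilon 0.8484, Delta 0.4718, Gamma 0.4001, Beta 0.2127, Alpha 0.0671.
Largest remainders: Epsilon, Delta receive the extra seats.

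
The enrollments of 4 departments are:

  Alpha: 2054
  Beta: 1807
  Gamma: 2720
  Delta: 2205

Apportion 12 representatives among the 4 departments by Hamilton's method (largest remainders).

Alpha 3, Beta 2, Gamma 4, Delta 3

Standard divisor: 8786 ÷ 12 ≈ 732.167.
Standard quotas: Alpha 2.805, Beta 2.468, Gamma 3.715, Delta 3.012.
Lower quotas: Alpha 2, Beta 2, Gamma 3, Delta 3 (sum 10, leaving 2 seats).
Remainders in descending order: Alpha 0.805, Gamma 0.715, Beta 0.468, Delta 0.012.
The surplus seats go to Alpha, Gamma.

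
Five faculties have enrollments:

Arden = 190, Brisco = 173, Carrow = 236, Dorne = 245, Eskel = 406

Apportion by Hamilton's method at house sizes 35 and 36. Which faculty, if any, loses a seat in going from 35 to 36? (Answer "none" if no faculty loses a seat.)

none

At 35 seats: Arden 5, Brisco 5, Carrow 7, Dorne 7, Eskel 11.
At 36 seats: Arden 5, Brisco 5, Carrow 7, Dorne 7, Eskel 12.
No faculty's allocation decreased.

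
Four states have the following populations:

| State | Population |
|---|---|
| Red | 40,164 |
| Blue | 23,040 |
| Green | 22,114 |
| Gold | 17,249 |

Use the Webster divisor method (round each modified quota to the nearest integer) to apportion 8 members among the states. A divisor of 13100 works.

With modified divisor 13100: modified quotas Red 3.066, Blue 1.759, Green 1.688, Gold 1.317.
Rounding to the nearest integer: Red 3, Blue 2, Green 2, Gold 1 (total 8).

Red: 3, Blue: 2, Green: 2, Gold: 1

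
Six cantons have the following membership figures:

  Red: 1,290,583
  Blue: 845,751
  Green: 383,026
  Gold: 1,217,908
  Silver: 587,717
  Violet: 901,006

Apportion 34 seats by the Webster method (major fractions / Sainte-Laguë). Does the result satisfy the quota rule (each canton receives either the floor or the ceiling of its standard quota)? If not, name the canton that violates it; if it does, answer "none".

Standard quotas: Red 8.396, Blue 5.502, Green 2.492, Gold 7.924, Silver 3.824, Violet 5.862.
Webster allocation: Red 8, Blue 6, Green 2, Gold 8, Silver 4, Violet 6.
Every allocation lies between the lower and upper quota.

none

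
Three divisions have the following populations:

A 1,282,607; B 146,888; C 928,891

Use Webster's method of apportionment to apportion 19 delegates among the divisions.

Standard divisor 2358386/19 ≈ 124125.579; standard quotas: A 10.333, B 1.183, C 7.483.
Rounding to the nearest integer gives 10, 1, 7 = 18 seats, so the divisor must be adjusted.
With modified divisor 123000: modified quotas A 10.428, B 1.194, C 7.552.
Rounding to the nearest integer: A 10, B 1, C 8 (total 19).

A=10; B=1; C=8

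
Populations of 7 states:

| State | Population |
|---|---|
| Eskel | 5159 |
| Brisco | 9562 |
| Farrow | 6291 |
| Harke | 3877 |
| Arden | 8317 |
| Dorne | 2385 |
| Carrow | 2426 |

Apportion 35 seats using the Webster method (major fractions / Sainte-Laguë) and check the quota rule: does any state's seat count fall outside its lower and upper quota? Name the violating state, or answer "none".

Standard quotas: Eskel 4.750, Brisco 8.803, Farrow 5.792, Harke 3.569, Arden 7.657, Dorne 2.196, Carrow 2.233.
Webster allocation: Eskel 5, Brisco 9, Farrow 6, Harke 3, Arden 8, Dorne 2, Carrow 2.
Every allocation lies between the lower and upper quota.

none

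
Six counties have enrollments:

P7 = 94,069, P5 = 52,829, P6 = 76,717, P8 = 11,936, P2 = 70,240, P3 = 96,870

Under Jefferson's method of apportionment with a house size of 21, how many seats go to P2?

Standard divisor 402661/21 ≈ 19174.333; standard quotas: P7 4.906, P5 2.755, P6 4.001, P8 0.622, P2 3.663, P3 5.052.
Rounding down gives 4, 2, 4, 0, 3, 5 = 18 seats, so the divisor must be adjusted.
With modified divisor 16900: modified quotas P7 5.566, P5 3.126, P6 4.539, P8 0.706, P2 4.156, P3 5.732.
Rounding down: P7 5, P5 3, P6 4, P8 0, P2 4, P3 5 (total 21).
P2 receives 4.

4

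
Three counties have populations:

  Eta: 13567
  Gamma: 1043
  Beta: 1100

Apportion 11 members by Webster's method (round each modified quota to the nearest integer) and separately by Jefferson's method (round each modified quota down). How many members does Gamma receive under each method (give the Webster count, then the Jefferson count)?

1 and 0

Webster: Eta 9, Gamma 1, Beta 1.
Jefferson: Eta 11, Gamma 0, Beta 0.
Gamma gets 1 under Webster and 0 under Jefferson.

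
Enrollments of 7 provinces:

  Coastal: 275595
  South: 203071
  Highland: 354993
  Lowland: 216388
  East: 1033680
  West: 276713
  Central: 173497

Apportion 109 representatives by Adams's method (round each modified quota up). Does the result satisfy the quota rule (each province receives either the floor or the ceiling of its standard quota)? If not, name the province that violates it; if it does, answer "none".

East

Standard quotas: Coastal 11.855, South 8.735, Highland 15.270, Lowland 9.308, East 44.465, West 11.903, Central 7.463.
Adams allocation: Coastal 12, South 9, Highland 15, Lowland 10, East 43, West 12, Central 8.
East has quota 44.465 (lower 44, upper 45) but receives 43 — outside the quota interval.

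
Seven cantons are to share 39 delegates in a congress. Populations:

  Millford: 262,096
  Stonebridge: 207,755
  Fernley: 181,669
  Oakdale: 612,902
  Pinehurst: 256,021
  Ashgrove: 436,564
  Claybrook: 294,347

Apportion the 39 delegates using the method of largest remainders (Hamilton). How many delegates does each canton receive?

Standard divisor: 2251354 ÷ 39 ≈ 57727.026.
Standard quotas: Millford 4.5403, Stonebridge 3.5989, Fernley 3.1470, Oakdale 10.6172, Pinehurst 4.4350, Ashgrove 7.5626, Claybrook 5.0989.
Lower quotas: Millford 4, Stonebridge 3, Fernley 3, Oakdale 10, Pinehurst 4, Ashgrove 7, Claybrook 5 (sum 36, leaving 3 seats).
Remainders in descending order: Oakdale 0.6172, Stonebridge 0.5989, Ashgrove 0.5626, Millford 0.5403, Pinehurst 0.4350, Fernley 0.1470, Claybrook 0.0989.
Largest remainders: Oakdale, Stonebridge, Ashgrove receive the extra seats.

Millford: 4, Stonebridge: 4, Fernley: 3, Oakdale: 11, Pinehurst: 4, Ashgrove: 8, Claybrook: 5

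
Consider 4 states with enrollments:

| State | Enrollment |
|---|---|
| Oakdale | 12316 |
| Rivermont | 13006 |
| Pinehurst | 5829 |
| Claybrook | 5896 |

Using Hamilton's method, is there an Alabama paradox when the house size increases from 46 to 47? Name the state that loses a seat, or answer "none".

At 46 seats: Oakdale 15, Rivermont 16, Pinehurst 7, Claybrook 8.
At 47 seats: Oakdale 16, Rivermont 17, Pinehurst 7, Claybrook 7.
Claybrook drops from 8 to 7.

Claybrook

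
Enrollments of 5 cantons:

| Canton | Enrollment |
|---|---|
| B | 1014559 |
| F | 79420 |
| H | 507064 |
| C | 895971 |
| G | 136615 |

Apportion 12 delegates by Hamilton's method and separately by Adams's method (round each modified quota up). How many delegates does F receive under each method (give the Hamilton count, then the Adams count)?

0 and 1

Hamilton: B 5, F 0, H 2, C 4, G 1.
Adams: B 4, F 1, H 2, C 4, G 1.
F gets 0 under Hamilton and 1 under Adams.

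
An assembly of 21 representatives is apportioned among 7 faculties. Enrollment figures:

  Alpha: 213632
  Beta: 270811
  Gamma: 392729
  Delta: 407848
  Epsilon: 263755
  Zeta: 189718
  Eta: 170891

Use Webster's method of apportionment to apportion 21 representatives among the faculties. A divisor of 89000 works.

With modified divisor 89000: modified quotas Alpha 2.400, Beta 3.043, Gamma 4.413, Delta 4.583, Epsilon 2.964, Zeta 2.132, Eta 1.920.
Rounding to the nearest integer: Alpha 2, Beta 3, Gamma 4, Delta 5, Epsilon 3, Zeta 2, Eta 2 (total 21).

Alpha=2, Beta=3, Gamma=4, Delta=5, Epsilon=3, Zeta=2, Eta=2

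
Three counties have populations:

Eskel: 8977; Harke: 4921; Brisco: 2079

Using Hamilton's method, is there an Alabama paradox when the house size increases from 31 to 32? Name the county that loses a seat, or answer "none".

none

At 31 seats: Eskel 17, Harke 10, Brisco 4.
At 32 seats: Eskel 18, Harke 10, Brisco 4.
No county's allocation decreased.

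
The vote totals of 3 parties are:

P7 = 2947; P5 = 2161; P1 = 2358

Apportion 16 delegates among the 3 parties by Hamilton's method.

The standard divisor is 7466/16 ≈ 466.625.
Standard quotas: P7 6.316, P5 4.631, P1 5.053.
Lower quotas: P7 6, P5 4, P1 5 (sum 15, leaving 1 seat).
Remainders in descending order: P5 0.631, P7 0.316, P1 0.053.
The surplus seat goes to P5.

P7: 6, P5: 5, P1: 5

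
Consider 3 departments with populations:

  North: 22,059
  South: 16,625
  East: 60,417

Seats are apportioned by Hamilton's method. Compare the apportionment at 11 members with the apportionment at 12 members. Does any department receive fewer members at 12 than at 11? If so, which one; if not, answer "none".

none

At 11 seats: North 2, South 2, East 7.
At 12 seats: North 3, South 2, East 7.
No department's allocation decreased.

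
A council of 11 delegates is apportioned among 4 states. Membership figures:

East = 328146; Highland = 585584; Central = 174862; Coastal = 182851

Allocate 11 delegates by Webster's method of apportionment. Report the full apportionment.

East 3, Highland 5, Central 1, Coastal 2

Standard divisor 1271443/11 ≈ 115585.727; standard quotas: East 2.839, Highland 5.066, Central 1.513, Coastal 1.582.
Rounding to the nearest integer gives 3, 5, 2, 2 = 12 seats, so the divisor must be adjusted.
With modified divisor 119200: modified quotas East 2.753, Highland 4.913, Central 1.467, Coastal 1.534.
Rounding to the nearest integer: East 3, Highland 5, Central 1, Coastal 2 (total 11).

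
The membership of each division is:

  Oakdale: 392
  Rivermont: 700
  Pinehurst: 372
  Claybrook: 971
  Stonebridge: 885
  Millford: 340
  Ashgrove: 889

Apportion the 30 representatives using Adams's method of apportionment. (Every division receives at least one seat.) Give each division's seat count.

Standard divisor 4549/30 ≈ 151.633; standard quotas: Oakdale 2.585, Rivermont 4.616, Pinehurst 2.453, Claybrook 6.404, Stonebridge 5.836, Millford 2.242, Ashgrove 5.863.
Rounding up gives 3, 5, 3, 7, 6, 3, 6 = 33 seats, so the divisor must be adjusted.
With modified divisor 176: modified quotas Oakdale 2.227, Rivermont 3.977, Pinehurst 2.114, Claybrook 5.517, Stonebridge 5.028, Millford 1.932, Ashgrove 5.051.
Rounding up: Oakdale 3, Rivermont 4, Pinehurst 3, Claybrook 6, Stonebridge 6, Millford 2, Ashgrove 6 (total 30).

Oakdale 3, Rivermont 4, Pinehurst 3, Claybrook 6, Stonebridge 6, Millford 2, Ashgrove 6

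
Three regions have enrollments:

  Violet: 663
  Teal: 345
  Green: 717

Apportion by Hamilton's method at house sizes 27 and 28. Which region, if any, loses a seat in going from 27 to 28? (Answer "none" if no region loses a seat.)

Teal

At 27 seats: Violet 10, Teal 6, Green 11.
At 28 seats: Violet 11, Teal 5, Green 12.
Teal drops from 6 to 5.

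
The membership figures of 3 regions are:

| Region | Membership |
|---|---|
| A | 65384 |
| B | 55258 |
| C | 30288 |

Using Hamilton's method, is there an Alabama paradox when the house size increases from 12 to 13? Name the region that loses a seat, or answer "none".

C

At 12 seats: A 5, B 4, C 3.
At 13 seats: A 6, B 5, C 2.
C drops from 3 to 2.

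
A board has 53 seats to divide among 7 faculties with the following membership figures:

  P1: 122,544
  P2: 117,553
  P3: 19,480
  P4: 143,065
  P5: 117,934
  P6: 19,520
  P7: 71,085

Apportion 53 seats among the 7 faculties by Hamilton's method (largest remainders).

Total 611181; standard divisor 611181/53 ≈ 11531.717.
Standard quotas: P1 10.6267, P2 10.1939, P3 1.6893, P4 12.4062, P5 10.2269, P6 1.6927, P7 6.1643.
Lower quotas: P1 10, P2 10, P3 1, P4 12, P5 10, P6 1, P7 6 (sum 50, leaving 3 seats).
Remainders in descending order: P6 0.6927, P3 0.6893, P1 0.6267, P4 0.4062, P5 0.2269, P2 0.1939, P7 0.1643.
Largest remainders: P6, P3, P1 receive the extra seats.

P1: 11, P2: 10, P3: 2, P4: 12, P5: 10, P6: 2, P7: 6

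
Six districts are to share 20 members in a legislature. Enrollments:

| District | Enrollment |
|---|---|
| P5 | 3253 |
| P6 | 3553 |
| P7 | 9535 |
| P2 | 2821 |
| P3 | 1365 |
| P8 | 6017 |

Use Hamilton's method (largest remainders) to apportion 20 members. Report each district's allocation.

The standard divisor is 26544/20 ≈ 1327.2.
Standard quotas: P5 2.4510, P6 2.6771, P7 7.1843, P2 2.1255, P3 1.0285, P8 4.5336.
Lower quotas: P5 2, P6 2, P7 7, P2 2, P3 1, P8 4 (sum 18, leaving 2 seats).
Remainders in descending order: P6 0.6771, P8 0.5336, P5 0.4510, P7 0.1843, P2 0.1255, P3 0.0285.
Largest remainders: P6, P8 receive the extra seats.

P5=2, P6=3, P7=7, P2=2, P3=1, P8=5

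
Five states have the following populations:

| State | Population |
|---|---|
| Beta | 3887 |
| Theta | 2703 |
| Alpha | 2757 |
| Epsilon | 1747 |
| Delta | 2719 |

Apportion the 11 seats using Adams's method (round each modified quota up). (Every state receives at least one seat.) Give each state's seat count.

Standard divisor 13813/11 ≈ 1255.727; standard quotas: Beta 3.095, Theta 2.153, Alpha 2.196, Epsilon 1.391, Delta 2.165.
Rounding up gives 4, 3, 3, 2, 3 = 15 seats, so the divisor must be adjusted.
With modified divisor 1600: modified quotas Beta 2.429, Theta 1.689, Alpha 1.723, Epsilon 1.092, Delta 1.699.
Rounding up: Beta 3, Theta 2, Alpha 2, Epsilon 2, Delta 2 (total 11).

Beta 3; Theta 2; Alpha 2; Epsilon 2; Delta 2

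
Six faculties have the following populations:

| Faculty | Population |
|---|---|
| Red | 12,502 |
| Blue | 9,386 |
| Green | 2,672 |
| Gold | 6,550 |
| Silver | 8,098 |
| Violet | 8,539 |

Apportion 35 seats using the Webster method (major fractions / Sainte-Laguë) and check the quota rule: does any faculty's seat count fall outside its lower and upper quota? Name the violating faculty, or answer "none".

none

Standard quotas: Red 9.164, Blue 6.880, Green 1.959, Gold 4.801, Silver 5.936, Violet 6.259.
Webster allocation: Red 9, Blue 7, Green 2, Gold 5, Silver 6, Violet 6.
Every allocation lies between the lower and upper quota.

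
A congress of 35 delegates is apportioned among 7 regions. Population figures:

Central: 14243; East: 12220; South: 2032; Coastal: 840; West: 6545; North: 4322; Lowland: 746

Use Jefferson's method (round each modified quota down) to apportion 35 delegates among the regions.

Central 13; East 11; South 1; Coastal 0; West 6; North 4; Lowland 0

Standard divisor 40948/35 ≈ 1169.943; standard quotas: Central 12.174, East 10.445, South 1.737, Coastal 0.718, West 5.594, North 3.694, Lowland 0.638.
Rounding down gives 12, 10, 1, 0, 5, 3, 0 = 31 seats, so the divisor must be adjusted.
With modified divisor 1050: modified quotas Central 13.565, East 11.638, South 1.935, Coastal 0.800, West 6.233, North 4.116, Lowland 0.710.
Rounding down: Central 13, East 11, South 1, Coastal 0, West 6, North 4, Lowland 0 (total 35).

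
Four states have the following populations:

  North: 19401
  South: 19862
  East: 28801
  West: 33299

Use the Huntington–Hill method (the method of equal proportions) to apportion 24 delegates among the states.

North 4; South 5; East 7; West 8

With divisor 4390: modified quotas North 4.419, South 4.524, East 6.561, West 7.585.
Geometric-mean thresholds: North √(4·5)=4.472, South √(4·5)=4.472, East √(6·7)=6.481, West √(7·8)=7.483.
Each quota rounded against its threshold gives North 4, South 5, East 7, West 8 (total 24).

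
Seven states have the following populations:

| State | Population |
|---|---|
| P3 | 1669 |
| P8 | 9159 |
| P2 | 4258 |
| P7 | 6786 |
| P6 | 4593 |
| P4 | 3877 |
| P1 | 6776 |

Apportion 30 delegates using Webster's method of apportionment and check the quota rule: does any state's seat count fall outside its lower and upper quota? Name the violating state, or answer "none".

Standard quotas: P3 1.349, P8 7.403, P2 3.441, P7 5.485, P6 3.712, P4 3.134, P1 5.477.
Webster allocation: P3 1, P8 7, P2 3, P7 6, P6 4, P4 3, P1 6.
Every allocation lies between the lower and upper quota.

none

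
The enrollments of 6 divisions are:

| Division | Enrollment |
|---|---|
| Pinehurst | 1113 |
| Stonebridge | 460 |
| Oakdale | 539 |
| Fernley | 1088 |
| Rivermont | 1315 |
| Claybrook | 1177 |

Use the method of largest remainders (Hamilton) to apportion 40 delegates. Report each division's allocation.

Total 5692; standard divisor 5692/40 ≈ 142.3.
Standard quotas: Pinehurst 7.822, Stonebridge 3.233, Oakdale 3.788, Fernley 7.646, Rivermont 9.241, Claybrook 8.271.
Lower quotas: Pinehurst 7, Stonebridge 3, Oakdale 3, Fernley 7, Rivermont 9, Claybrook 8 (sum 37, leaving 3 seats).
Remainders in descending order: Pinehurst 0.822, Oakdale 0.788, Fernley 0.646, Claybrook 0.271, Rivermont 0.241, Stonebridge 0.233.
The surplus seats go to Pinehurst, Oakdale, Fernley.

Pinehurst=8, Stonebridge=3, Oakdale=4, Fernley=8, Rivermont=9, Claybrook=8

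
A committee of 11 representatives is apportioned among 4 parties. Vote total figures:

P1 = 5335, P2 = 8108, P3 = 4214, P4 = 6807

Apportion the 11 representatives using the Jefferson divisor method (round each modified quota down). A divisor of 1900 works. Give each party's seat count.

With modified divisor 1900: modified quotas P1 2.808, P2 4.267, P3 2.218, P4 3.583.
Rounding down: P1 2, P2 4, P3 2, P4 3 (total 11).

P1=2, P2=4, P3=2, P4=3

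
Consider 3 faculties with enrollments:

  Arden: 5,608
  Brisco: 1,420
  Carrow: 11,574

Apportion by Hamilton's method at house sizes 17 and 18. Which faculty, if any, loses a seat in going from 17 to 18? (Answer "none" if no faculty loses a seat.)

none

At 17 seats: Arden 5, Brisco 1, Carrow 11.
At 18 seats: Arden 6, Brisco 1, Carrow 11.
No faculty's allocation decreased.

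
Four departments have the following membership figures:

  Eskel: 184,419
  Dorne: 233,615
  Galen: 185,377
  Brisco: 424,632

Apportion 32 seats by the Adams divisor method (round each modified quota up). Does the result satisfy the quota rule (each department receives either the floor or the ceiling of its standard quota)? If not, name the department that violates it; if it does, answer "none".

none

Standard quotas: Eskel 5.740, Dorne 7.272, Galen 5.770, Brisco 13.218.
Adams allocation: Eskel 6, Dorne 7, Galen 6, Brisco 13.
Every allocation lies between the lower and upper quota.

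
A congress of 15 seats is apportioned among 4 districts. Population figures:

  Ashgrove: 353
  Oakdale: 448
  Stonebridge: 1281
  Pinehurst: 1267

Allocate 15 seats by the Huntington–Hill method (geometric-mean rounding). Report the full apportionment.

Ashgrove 2; Oakdale 2; Stonebridge 6; Pinehurst 5

With divisor 233: modified quotas Ashgrove 1.515, Oakdale 1.923, Stonebridge 5.498, Pinehurst 5.438.
Geometric-mean thresholds: Ashgrove √(1·2)=1.414, Oakdale √(1·2)=1.414, Stonebridge √(5·6)=5.477, Pinehurst √(5·6)=5.477.
Each quota rounded against its threshold gives Ashgrove 2, Oakdale 2, Stonebridge 6, Pinehurst 5 (total 15).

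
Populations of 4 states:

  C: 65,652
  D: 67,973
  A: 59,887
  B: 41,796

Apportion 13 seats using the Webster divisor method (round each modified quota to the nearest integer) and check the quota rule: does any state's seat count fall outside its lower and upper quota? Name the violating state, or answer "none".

none

Standard quotas: C 3.627, D 3.755, A 3.309, B 2.309.
Webster allocation: C 4, D 4, A 3, B 2.
Every allocation lies between the lower and upper quota.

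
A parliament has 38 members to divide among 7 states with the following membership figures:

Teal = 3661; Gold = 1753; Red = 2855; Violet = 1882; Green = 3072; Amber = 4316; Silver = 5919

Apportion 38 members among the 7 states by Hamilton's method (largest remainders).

Teal=6; Gold=3; Red=5; Violet=3; Green=5; Amber=7; Silver=9

Standard divisor: 23458 ÷ 38 ≈ 617.316.
Standard quotas: Teal 5.9305, Gold 2.8397, Red 4.6249, Violet 3.0487, Green 4.9764, Amber 6.9916, Silver 9.5883.
Lower quotas: Teal 5, Gold 2, Red 4, Violet 3, Green 4, Amber 6, Silver 9 (sum 33, leaving 5 seats).
Remainders in descending order: Amber 0.9916, Green 0.9764, Teal 0.9305, Gold 0.8397, Red 0.6249, Silver 0.5883, Violet 0.0487.
The surplus seats go to Amber, Green, Teal, Gold, Red.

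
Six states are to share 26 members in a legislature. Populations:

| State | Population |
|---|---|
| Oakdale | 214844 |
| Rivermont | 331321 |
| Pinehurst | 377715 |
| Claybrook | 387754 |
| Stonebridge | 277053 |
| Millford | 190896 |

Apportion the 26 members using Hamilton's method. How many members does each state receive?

Standard divisor: 1779583 ÷ 26 ≈ 68445.5.
Standard quotas: Oakdale 3.1389, Rivermont 4.8407, Pinehurst 5.5185, Claybrook 5.6651, Stonebridge 4.0478, Millford 2.7890.
Lower quotas: Oakdale 3, Rivermont 4, Pinehurst 5, Claybrook 5, Stonebridge 4, Millford 2 (sum 23, leaving 3 seats).
Remainders in descending order: Rivermont 0.8407, Millford 0.7890, Claybrook 0.6651, Pinehurst 0.5185, Oakdale 0.1389, Stonebridge 0.0478.
The surplus seats go to Rivermont, Millford, Claybrook.

Oakdale 3, Rivermont 5, Pinehurst 5, Claybrook 6, Stonebridge 4, Millford 3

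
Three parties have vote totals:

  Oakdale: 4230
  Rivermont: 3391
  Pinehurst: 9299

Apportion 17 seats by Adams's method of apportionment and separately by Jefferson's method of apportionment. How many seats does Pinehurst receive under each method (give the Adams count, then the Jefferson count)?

9 and 10

Adams: Oakdale 4, Rivermont 4, Pinehurst 9.
Jefferson: Oakdale 4, Rivermont 3, Pinehurst 10.
Pinehurst gets 9 under Adams and 10 under Jefferson.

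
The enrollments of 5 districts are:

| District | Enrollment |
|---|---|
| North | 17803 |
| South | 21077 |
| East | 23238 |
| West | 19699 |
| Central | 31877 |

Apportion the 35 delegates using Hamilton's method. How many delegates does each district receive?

North=5; South=7; East=7; West=6; Central=10

Standard divisor: 113694 ÷ 35 ≈ 3248.4.
Standard quotas: North 5.4805, South 6.4884, East 7.1537, West 6.0642, Central 9.8131.
Lower quotas: North 5, South 6, East 7, West 6, Central 9 (sum 33, leaving 2 seats).
Remainders in descending order: Central 0.8131, South 0.4884, North 0.4805, East 0.1537, West 0.0642.
Largest remainders: Central, South receive the extra seats.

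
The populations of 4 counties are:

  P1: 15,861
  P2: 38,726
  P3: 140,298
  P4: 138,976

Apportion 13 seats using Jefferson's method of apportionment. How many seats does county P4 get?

6

Standard divisor 333861/13 ≈ 25681.615; standard quotas: P1 0.618, P2 1.508, P3 5.463, P4 5.411.
Rounding down gives 0, 1, 5, 5 = 11 seats, so the divisor must be adjusted.
With modified divisor 21600: modified quotas P1 0.734, P2 1.793, P3 6.495, P4 6.434.
Rounding down: P1 0, P2 1, P3 6, P4 6 (total 13).
P4 receives 6.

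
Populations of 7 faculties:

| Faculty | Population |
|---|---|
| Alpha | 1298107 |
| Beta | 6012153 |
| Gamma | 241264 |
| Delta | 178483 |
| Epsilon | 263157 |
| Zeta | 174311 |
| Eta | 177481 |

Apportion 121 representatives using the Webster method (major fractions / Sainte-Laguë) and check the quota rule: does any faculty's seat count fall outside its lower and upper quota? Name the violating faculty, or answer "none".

Standard quotas: Alpha 18.822, Beta 87.175, Gamma 3.498, Delta 2.588, Epsilon 3.816, Zeta 2.527, Eta 2.573.
Webster allocation: Alpha 19, Beta 86, Gamma 3, Delta 3, Epsilon 4, Zeta 3, Eta 3.
Beta has quota 87.175 (lower 87, upper 88) but receives 86 — outside the quota interval.

Beta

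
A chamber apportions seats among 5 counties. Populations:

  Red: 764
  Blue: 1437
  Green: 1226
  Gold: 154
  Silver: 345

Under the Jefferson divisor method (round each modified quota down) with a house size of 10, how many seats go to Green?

Standard divisor 3926/10 ≈ 392.6; standard quotas: Red 1.946, Blue 3.660, Green 3.123, Gold 0.392, Silver 0.879.
Rounding down gives 1, 3, 3, 0, 0 = 7 seats, so the divisor must be adjusted.
With modified divisor 330: modified quotas Red 2.315, Blue 4.355, Green 3.715, Gold 0.467, Silver 1.045.
Rounding down: Red 2, Blue 4, Green 3, Gold 0, Silver 1 (total 10).
Green receives 3.

3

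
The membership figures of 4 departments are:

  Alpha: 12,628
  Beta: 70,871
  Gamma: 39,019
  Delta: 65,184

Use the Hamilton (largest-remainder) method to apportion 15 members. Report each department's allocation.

The standard divisor is 187702/15 ≈ 12513.467.
Standard quotas: Alpha 1.0092, Beta 5.6636, Gamma 3.1182, Delta 5.2091.
Lower quotas: Alpha 1, Beta 5, Gamma 3, Delta 5 (sum 14, leaving 1 seat).
Remainders in descending order: Beta 0.6636, Delta 0.2091, Gamma 0.1182, Alpha 0.0092.
The surplus seat goes to Beta.

Alpha: 1, Beta: 6, Gamma: 3, Delta: 5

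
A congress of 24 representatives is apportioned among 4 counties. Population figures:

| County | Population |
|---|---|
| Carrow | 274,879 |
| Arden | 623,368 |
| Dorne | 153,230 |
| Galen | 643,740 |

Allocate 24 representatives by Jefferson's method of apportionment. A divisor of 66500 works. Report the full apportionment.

With modified divisor 66500: modified quotas Carrow 4.134, Arden 9.374, Dorne 2.304, Galen 9.680.
Rounding down: Carrow 4, Arden 9, Dorne 2, Galen 9 (total 24).

Carrow 4, Arden 9, Dorne 2, Galen 9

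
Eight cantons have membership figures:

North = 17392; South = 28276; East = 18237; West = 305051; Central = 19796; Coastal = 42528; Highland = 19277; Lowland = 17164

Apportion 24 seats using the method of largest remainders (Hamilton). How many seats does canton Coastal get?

Total 467721; standard divisor 467721/24 ≈ 19488.375.
Standard quotas: North 0.8924, South 1.4509, East 0.9358, West 15.6530, Central 1.0158, Coastal 2.1822, Highland 0.9892, Lowland 0.8807.
Lower quotas: North 0, South 1, East 0, West 15, Central 1, Coastal 2, Highland 0, Lowland 0 (sum 19, leaving 5 seats).
Remainders in descending order: Highland 0.9892, East 0.9358, North 0.8924, Lowland 0.8807, West 0.6530, South 0.4509, Coastal 0.1822, Central 0.0158.
The surplus seats go to Highland, East, North, Lowland, West.
Coastal receives 2.

2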